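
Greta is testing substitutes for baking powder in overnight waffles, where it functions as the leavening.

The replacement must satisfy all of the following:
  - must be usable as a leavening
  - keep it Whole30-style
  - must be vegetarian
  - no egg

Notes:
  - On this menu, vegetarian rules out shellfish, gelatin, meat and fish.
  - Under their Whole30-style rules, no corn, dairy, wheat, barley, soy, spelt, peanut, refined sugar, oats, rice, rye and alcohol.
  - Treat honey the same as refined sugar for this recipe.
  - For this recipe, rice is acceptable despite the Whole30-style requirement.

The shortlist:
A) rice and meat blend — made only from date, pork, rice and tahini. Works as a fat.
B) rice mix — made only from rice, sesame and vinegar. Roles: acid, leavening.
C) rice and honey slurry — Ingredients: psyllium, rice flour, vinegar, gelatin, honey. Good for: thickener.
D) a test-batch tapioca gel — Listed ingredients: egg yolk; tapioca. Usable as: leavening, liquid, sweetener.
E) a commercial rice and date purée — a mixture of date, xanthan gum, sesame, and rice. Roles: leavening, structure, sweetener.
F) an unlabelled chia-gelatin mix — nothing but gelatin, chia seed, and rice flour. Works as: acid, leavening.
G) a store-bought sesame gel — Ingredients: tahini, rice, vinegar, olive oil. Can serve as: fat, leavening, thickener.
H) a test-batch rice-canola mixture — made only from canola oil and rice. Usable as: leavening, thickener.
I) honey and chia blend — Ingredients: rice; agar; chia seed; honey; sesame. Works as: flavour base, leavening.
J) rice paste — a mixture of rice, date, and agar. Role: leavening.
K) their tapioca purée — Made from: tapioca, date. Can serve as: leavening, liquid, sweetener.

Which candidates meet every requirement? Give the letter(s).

A: not usable as a leavening; has pork, so not vegetarian — reject
B: rice is permitted under the Whole30-style carve-out; nothing else excluded — valid
C: not usable as a leavening; has gelatin, so not vegetarian (and 1 more) — out
D: has egg yolk, so not egg-free — no
E: rice is permitted under the Whole30-style carve-out; nothing else excluded — keep
F: has gelatin, so not vegetarian — reject
G: rice is permitted under the Whole30-style carve-out; nothing else excluded — OK
H: rice is permitted under the Whole30-style carve-out; nothing else excluded — valid
I: has honey, so not Whole30-style — out
J: rice is permitted under the Whole30-style carve-out; nothing else excluded — valid
K: only tapioca and date; none excluded — valid

B, E, G, H, J, K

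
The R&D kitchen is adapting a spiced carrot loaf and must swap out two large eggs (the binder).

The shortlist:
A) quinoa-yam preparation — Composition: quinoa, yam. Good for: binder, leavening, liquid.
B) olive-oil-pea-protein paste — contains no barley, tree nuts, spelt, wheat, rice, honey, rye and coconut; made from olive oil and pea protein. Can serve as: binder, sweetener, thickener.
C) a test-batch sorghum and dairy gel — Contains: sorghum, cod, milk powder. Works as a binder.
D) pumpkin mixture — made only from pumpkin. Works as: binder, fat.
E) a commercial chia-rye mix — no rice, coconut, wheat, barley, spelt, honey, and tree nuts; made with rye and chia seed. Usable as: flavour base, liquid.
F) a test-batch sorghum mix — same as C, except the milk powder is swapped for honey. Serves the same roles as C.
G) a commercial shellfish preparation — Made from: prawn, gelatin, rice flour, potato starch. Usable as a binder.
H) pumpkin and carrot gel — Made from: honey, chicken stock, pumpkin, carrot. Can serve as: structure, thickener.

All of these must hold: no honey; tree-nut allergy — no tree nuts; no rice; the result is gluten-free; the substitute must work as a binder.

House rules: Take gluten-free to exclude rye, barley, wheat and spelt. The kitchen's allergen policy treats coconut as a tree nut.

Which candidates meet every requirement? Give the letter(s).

A: only quinoa and yam; none excluded — OK
B: every rule checks out — valid
C: works as a binder, no rice, no honey — OK
D: only pumpkin; none excluded — OK
E: not usable as a binder; has rye, so not gluten-free — no
F: has honey, so not honey-free — reject
G: has rice flour, so not rice-free — reject
H: not usable as a binder; has honey, so not honey-free — reject

A, B, C, D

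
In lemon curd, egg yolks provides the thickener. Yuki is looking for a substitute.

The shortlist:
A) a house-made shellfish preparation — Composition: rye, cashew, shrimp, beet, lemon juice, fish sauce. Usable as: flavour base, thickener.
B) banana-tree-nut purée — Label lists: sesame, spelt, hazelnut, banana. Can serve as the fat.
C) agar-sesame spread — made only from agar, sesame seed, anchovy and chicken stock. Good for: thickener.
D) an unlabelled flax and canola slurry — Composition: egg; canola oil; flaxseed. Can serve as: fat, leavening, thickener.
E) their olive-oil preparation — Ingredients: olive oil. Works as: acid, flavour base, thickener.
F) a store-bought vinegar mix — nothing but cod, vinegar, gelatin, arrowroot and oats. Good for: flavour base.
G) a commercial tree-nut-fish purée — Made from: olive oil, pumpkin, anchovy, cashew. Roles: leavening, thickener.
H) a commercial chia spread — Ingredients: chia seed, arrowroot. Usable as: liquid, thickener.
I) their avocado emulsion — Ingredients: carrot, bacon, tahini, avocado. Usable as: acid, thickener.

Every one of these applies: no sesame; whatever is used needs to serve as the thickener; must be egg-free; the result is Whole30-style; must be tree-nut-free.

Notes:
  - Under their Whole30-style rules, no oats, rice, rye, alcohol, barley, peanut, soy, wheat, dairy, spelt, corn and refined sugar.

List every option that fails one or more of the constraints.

A, B, C, D, F, G, I

A: has rye, so not Whole30-style; has cashew, so not tree-nut-free — no
B: not usable as a thickener; has spelt, so not Whole30-style (and 2 more) — reject
C: has sesame seed, so not sesame-free — reject
D: has egg, so not egg-free — reject
E: Whole30-style, no tree nuts — OK
F: not usable as a thickener; has oats, so not Whole30-style — no
G: has cashew, so not tree-nut-free — out
H: nothing on the exclusion list — valid
I: has tahini, so not sesame-free — no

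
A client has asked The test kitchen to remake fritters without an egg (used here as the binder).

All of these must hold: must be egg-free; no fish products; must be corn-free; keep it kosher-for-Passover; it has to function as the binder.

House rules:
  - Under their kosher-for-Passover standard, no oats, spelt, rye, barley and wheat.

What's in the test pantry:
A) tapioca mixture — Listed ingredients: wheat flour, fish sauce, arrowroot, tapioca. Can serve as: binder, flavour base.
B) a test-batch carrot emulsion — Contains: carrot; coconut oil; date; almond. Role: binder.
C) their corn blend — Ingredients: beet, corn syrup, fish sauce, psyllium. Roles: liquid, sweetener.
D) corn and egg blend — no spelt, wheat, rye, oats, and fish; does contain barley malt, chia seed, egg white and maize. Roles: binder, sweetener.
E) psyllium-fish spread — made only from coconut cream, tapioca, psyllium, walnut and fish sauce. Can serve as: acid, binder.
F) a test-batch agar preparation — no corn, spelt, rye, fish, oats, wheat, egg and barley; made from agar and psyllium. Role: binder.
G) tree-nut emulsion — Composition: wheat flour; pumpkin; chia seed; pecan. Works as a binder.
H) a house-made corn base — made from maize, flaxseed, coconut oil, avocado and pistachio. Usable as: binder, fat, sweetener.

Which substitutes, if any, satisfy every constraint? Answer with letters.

B, F

A: has wheat flour, so not kosher-for-Passover; has fish sauce, so not fish-free — no
B: no fish, kosher-for-Passover — keep
C: not usable as a binder; has corn syrup, so not corn-free (and 1 more) — no
D: has barley malt, so not kosher-for-Passover; has maize, so not corn-free (and 1 more) — reject
E: has fish sauce, so not fish-free — reject
F: works as a binder, no egg, no fish — valid
G: has wheat flour, so not kosher-for-Passover — no
H: has maize, so not corn-free — reject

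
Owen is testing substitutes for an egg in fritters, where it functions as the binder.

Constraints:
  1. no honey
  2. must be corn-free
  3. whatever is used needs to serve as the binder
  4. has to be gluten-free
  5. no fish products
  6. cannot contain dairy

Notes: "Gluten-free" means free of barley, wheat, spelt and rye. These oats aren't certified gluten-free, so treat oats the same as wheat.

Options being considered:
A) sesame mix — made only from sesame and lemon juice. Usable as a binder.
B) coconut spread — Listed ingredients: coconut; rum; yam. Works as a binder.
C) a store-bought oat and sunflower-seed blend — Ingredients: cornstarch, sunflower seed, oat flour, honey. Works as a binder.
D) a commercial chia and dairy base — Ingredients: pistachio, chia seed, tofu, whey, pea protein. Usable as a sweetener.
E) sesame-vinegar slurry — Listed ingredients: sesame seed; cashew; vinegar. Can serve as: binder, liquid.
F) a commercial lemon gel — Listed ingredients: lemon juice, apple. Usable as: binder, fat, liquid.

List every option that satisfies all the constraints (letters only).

A, B, E, F

A: no honey, no dairy — OK
B: every rule checks out — keep
C: has oat flour, so not gluten-free; has cornstarch, so not corn-free (and 1 more) — no
D: not usable as a binder; has whey, so not dairy-free — no
E: only sesame seed, cashew, and vinegar; none excluded — valid
F: no honey, no fish — keep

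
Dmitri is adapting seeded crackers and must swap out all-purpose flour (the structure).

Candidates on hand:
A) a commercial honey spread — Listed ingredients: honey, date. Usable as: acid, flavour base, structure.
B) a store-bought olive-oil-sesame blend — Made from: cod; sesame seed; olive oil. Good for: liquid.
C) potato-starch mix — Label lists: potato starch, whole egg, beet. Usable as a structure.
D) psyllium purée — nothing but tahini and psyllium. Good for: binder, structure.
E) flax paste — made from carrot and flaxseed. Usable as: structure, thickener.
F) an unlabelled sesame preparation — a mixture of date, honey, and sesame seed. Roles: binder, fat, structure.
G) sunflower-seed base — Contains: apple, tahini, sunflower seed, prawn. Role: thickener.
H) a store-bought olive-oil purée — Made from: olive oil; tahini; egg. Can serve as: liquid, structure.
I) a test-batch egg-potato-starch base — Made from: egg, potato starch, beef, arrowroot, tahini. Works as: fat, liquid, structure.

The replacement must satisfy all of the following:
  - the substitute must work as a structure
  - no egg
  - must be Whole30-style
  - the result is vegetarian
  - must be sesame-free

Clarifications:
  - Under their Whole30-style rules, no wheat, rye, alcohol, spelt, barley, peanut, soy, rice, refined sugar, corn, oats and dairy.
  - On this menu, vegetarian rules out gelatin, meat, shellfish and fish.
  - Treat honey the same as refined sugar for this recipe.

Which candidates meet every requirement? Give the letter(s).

A: has honey, so not Whole30-style — out
B: not usable as a structure; has cod, so not vegetarian (and 1 more) — no
C: has whole egg, so not egg-free — reject
D: has tahini, so not sesame-free — no
E: nothing on the exclusion list — valid
F: has honey, so not Whole30-style; has sesame seed, so not sesame-free — reject
G: not usable as a structure; has prawn, so not vegetarian (and 1 more) — no
H: has egg, so not egg-free; has tahini, so not sesame-free — no
I: has beef, so not vegetarian; has egg, so not egg-free (and 1 more) — no

E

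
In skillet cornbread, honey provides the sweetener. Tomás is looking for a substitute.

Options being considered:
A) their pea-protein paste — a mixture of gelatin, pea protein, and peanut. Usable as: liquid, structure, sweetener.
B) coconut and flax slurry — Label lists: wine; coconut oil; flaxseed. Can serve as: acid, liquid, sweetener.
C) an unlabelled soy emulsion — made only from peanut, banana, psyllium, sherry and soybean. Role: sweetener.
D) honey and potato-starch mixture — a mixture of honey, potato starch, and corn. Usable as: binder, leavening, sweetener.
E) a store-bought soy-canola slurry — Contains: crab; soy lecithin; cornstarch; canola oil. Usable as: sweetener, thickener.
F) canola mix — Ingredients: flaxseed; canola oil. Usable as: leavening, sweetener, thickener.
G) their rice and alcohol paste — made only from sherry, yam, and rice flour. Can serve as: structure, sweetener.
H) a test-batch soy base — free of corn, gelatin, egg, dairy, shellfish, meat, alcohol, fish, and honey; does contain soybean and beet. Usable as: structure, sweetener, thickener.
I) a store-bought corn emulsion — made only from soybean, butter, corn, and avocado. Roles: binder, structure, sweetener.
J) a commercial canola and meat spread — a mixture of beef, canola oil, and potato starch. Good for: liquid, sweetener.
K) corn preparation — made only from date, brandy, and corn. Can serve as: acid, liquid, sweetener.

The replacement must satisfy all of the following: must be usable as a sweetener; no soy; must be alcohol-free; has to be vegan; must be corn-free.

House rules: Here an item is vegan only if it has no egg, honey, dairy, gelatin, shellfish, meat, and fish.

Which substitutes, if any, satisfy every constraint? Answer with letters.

F

A: has gelatin, so not vegan — no
B: has wine, so not alcohol-free — out
C: has sherry, so not alcohol-free; has soybean, so not soy-free — out
D: has honey, so not vegan; has corn, so not corn-free — out
E: has crab, so not vegan; has soy lecithin, so not soy-free (and 1 more) — out
F: only canola oil and flaxseed; none excluded — keep
G: has sherry, so not alcohol-free — out
H: has soybean, so not soy-free — out
I: has butter, so not vegan; has soybean, so not soy-free (and 1 more) — no
J: has beef, so not vegan — reject
K: has brandy, so not alcohol-free; has corn, so not corn-free — reject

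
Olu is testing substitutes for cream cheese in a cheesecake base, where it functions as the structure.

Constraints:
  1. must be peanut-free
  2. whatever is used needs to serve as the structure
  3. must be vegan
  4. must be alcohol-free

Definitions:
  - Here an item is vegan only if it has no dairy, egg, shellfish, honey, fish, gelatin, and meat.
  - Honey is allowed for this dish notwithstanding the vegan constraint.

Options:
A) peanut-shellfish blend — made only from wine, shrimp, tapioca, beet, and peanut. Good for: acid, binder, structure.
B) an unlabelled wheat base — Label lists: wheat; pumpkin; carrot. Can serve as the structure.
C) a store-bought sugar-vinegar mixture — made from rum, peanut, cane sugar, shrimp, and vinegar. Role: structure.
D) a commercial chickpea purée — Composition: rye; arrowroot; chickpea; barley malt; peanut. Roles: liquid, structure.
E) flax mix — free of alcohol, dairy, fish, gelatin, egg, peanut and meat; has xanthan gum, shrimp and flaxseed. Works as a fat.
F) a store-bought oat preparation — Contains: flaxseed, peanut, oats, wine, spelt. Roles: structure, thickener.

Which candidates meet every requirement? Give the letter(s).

B

A: has shrimp, so not vegan; has wine, so not alcohol-free (and 1 more) — reject
B: vegan, no peanut — valid
C: has shrimp, so not vegan; has rum, so not alcohol-free (and 1 more) — out
D: has peanut, so not peanut-free — out
E: not usable as a structure; has shrimp, so not vegan — reject
F: has wine, so not alcohol-free; has peanut, so not peanut-free — no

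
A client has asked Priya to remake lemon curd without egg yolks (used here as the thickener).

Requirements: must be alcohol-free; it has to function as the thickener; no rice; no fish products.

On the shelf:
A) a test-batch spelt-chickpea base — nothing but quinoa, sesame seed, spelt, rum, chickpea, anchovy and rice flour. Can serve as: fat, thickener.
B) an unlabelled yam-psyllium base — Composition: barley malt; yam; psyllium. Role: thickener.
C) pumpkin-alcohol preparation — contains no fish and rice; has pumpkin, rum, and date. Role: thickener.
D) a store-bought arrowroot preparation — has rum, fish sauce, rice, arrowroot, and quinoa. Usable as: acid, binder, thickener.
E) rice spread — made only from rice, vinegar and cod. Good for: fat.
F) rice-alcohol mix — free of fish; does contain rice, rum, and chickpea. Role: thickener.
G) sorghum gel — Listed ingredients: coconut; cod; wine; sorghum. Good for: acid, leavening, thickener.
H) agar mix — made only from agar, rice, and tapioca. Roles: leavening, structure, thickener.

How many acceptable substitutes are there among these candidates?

1

A: has rice flour, so not rice-free; has rum, so not alcohol-free (and 1 more) — reject
B: works as a thickener, no alcohol, no fish — valid
C: has rum, so not alcohol-free — reject
D: has rice, so not rice-free; has rum, so not alcohol-free (and 1 more) — out
E: not usable as a thickener; has rice, so not rice-free (and 1 more) — reject
F: has rice, so not rice-free; has rum, so not alcohol-free — reject
G: has wine, so not alcohol-free; has cod, so not fish-free — out
H: has rice, so not rice-free — no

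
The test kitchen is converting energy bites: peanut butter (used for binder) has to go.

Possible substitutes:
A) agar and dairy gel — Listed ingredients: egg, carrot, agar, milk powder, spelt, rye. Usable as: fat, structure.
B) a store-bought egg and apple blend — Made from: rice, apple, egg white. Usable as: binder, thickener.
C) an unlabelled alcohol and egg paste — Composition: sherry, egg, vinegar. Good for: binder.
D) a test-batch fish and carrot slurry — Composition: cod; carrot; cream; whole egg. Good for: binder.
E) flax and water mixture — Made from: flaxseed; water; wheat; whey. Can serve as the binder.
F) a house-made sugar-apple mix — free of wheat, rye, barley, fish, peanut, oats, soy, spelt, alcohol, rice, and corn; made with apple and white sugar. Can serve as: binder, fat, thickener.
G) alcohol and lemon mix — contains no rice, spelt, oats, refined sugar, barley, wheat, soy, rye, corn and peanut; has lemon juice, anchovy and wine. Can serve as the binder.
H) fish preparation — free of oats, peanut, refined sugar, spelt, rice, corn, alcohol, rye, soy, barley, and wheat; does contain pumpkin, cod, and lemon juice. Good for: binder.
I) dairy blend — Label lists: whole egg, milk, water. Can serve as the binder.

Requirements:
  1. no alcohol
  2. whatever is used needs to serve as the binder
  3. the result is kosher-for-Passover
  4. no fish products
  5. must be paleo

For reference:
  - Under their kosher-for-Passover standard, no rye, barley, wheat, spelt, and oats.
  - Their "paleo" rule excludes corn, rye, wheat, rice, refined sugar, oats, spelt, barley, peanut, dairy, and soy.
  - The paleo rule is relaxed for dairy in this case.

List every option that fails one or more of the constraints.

A: not usable as a binder; has rye, so not kosher-for-Passover (and 1 more) — reject
B: has rice, so not paleo — out
C: has sherry, so not alcohol-free — no
D: has cod, so not fish-free — no
E: has wheat, so not kosher-for-Passover; has wheat, so not paleo — reject
F: has white sugar, so not paleo — out
G: has wine, so not alcohol-free; has anchovy, so not fish-free — out
H: has cod, so not fish-free — reject
I: dairy is permitted under the paleo carve-out; nothing else excluded — keep

A, B, C, D, E, F, G, H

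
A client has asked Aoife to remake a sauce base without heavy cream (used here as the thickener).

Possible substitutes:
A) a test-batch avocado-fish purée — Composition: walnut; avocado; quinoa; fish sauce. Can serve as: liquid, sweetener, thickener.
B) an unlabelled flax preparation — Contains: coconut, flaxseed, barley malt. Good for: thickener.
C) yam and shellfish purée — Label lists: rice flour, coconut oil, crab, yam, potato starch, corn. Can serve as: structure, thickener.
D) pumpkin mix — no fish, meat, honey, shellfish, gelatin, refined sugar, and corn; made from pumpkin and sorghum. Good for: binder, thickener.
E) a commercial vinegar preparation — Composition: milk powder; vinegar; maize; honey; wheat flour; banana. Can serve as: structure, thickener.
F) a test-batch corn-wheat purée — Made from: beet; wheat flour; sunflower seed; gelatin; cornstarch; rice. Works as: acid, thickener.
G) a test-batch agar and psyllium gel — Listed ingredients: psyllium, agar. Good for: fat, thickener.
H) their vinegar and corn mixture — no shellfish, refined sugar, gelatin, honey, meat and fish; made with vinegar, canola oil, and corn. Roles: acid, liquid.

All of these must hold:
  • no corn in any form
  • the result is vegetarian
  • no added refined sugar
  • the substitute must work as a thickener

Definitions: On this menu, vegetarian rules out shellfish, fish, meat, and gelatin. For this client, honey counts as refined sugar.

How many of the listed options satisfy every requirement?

3

A: has fish sauce, so not vegetarian — no
B: vegetarian, no-added-sugar — OK
C: has crab, so not vegetarian; has corn, so not corn-free — no
D: works as a thickener, vegetarian, no-added-sugar — keep
E: has maize, so not corn-free; has honey, so not no-added-sugar — no
F: has gelatin, so not vegetarian; has cornstarch, so not corn-free — reject
G: every rule checks out — valid
H: not usable as a thickener; has corn, so not corn-free — no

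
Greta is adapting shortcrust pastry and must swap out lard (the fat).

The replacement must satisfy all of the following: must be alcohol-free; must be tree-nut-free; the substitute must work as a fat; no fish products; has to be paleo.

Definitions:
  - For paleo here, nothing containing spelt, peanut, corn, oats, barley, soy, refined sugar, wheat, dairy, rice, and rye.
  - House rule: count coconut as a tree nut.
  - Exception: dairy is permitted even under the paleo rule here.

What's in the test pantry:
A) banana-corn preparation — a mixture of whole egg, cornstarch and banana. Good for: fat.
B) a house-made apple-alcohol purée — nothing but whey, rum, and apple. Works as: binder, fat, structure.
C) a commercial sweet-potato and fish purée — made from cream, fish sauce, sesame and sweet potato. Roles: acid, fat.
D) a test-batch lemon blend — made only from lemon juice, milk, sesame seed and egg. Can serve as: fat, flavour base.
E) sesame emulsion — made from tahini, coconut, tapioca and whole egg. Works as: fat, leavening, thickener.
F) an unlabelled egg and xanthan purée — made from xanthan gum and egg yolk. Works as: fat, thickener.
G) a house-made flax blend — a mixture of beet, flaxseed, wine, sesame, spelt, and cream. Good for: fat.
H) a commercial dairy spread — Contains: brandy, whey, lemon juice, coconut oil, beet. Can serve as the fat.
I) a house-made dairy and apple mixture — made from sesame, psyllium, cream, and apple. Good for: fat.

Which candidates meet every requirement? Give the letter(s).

A: has cornstarch, so not paleo — no
B: has rum, so not alcohol-free — no
C: has fish sauce, so not fish-free — out
D: dairy is permitted under the paleo carve-out; nothing else excluded — OK
E: has coconut, so not tree-nut-free — no
F: only egg yolk and xanthan gum; none excluded — valid
G: has spelt, so not paleo; has wine, so not alcohol-free — reject
H: has brandy, so not alcohol-free; has coconut oil, so not tree-nut-free — out
I: dairy is permitted under the paleo carve-out; nothing else excluded — valid

D, F, I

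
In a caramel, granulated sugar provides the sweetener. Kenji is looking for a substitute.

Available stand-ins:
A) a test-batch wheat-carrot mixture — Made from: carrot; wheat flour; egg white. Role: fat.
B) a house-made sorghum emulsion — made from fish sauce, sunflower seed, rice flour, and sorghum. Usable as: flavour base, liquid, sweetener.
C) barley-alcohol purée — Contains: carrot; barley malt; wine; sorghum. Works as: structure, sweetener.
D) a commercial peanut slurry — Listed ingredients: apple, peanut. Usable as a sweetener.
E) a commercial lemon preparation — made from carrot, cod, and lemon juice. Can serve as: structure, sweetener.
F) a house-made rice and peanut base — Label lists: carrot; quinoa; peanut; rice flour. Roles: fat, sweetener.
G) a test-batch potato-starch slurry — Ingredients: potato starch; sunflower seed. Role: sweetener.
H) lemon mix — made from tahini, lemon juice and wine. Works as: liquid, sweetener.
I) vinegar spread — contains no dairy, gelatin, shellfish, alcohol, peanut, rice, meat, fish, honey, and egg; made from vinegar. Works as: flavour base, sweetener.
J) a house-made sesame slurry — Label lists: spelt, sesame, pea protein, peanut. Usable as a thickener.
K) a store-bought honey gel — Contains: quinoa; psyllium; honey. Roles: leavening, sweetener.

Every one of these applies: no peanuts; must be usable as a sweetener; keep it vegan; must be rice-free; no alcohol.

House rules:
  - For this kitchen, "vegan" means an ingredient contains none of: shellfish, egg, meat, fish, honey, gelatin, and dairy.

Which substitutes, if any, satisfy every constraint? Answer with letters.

G, I

A: not usable as a sweetener; has egg white, so not vegan — out
B: has fish sauce, so not vegan; has rice flour, so not rice-free — out
C: has wine, so not alcohol-free — no
D: has peanut, so not peanut-free — reject
E: has cod, so not vegan — no
F: has rice flour, so not rice-free; has peanut, so not peanut-free — reject
G: only sunflower seed and potato starch; none excluded — OK
H: has wine, so not alcohol-free — no
I: works as a sweetener, no alcohol, no rice — OK
J: not usable as a sweetener; has peanut, so not peanut-free — reject
K: has honey, so not vegan — no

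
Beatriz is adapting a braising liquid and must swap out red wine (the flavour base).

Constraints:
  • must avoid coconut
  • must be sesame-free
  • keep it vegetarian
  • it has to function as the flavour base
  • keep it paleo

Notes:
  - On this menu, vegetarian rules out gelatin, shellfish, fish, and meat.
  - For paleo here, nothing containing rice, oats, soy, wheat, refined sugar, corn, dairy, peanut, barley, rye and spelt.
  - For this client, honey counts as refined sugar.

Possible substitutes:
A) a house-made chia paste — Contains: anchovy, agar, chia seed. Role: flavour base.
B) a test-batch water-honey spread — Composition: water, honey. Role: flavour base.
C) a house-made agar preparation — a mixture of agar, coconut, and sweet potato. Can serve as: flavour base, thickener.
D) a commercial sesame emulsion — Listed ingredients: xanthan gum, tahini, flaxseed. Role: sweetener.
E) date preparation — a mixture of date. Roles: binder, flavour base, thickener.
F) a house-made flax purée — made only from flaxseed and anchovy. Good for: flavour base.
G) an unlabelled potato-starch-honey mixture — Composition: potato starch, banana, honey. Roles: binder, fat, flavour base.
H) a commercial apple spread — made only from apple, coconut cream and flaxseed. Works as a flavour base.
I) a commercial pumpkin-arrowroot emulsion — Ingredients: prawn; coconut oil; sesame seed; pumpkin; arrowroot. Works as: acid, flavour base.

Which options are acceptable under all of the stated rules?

E

A: has anchovy, so not vegetarian — out
B: has honey, so not paleo — no
C: has coconut, so not coconut-free — no
D: not usable as a flavour base; has tahini, so not sesame-free — no
E: all constraints satisfied — valid
F: has anchovy, so not vegetarian — reject
G: has honey, so not paleo — no
H: has coconut cream, so not coconut-free — out
I: has prawn, so not vegetarian; has coconut oil, so not coconut-free (and 1 more) — reject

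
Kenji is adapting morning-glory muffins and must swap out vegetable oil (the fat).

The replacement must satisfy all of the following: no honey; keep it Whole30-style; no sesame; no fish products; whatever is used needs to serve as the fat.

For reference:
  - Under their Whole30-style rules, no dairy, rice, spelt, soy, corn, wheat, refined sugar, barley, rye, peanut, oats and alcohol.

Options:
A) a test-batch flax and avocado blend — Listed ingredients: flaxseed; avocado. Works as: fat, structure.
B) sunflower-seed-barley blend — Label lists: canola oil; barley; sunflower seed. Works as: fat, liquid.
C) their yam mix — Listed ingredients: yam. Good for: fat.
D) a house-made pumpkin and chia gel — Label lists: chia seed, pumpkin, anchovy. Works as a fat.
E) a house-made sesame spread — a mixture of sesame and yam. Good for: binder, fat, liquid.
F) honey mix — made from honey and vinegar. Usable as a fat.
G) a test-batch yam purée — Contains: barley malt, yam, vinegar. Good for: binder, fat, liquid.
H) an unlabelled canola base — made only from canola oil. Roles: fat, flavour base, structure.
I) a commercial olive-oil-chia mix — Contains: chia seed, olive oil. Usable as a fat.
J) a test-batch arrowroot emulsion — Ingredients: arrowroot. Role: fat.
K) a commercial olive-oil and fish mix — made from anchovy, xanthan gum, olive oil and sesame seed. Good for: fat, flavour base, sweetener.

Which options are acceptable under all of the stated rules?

A, C, H, I, J

A: only avocado and flaxseed; none excluded — OK
B: has barley, so not Whole30-style — reject
C: every rule checks out — valid
D: has anchovy, so not fish-free — reject
E: has sesame, so not sesame-free — no
F: has honey, so not honey-free — out
G: has barley malt, so not Whole30-style — out
H: nothing on the exclusion list — valid
I: works as a fat, no sesame, Whole30-style — valid
J: no honey, Whole30-style — keep
K: has anchovy, so not fish-free; has sesame seed, so not sesame-free — reject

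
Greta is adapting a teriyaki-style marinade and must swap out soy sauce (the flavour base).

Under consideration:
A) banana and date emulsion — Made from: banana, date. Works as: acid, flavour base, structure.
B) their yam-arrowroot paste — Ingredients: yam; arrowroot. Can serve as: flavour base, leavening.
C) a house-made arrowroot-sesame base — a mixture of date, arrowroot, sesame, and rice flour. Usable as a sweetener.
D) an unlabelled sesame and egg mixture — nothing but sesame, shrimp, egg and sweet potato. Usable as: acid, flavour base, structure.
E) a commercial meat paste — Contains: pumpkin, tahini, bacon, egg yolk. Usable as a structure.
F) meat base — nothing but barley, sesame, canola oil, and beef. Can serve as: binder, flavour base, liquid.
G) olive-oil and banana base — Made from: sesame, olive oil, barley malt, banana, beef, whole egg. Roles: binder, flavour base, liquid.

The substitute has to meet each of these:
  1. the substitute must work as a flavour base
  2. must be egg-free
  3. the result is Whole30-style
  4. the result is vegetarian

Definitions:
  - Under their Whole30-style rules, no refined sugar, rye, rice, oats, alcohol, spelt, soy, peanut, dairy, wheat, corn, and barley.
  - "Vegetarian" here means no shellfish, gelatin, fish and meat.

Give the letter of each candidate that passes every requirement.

A, B

A: only date and banana; none excluded — OK
B: only arrowroot and yam; none excluded — valid
C: not usable as a flavour base; has rice flour, so not Whole30-style — reject
D: has shrimp, so not vegetarian; has egg, so not egg-free — reject
E: not usable as a flavour base; has bacon, so not vegetarian (and 1 more) — out
F: has barley, so not Whole30-style; has beef, so not vegetarian — no
G: has barley malt, so not Whole30-style; has beef, so not vegetarian (and 1 more) — reject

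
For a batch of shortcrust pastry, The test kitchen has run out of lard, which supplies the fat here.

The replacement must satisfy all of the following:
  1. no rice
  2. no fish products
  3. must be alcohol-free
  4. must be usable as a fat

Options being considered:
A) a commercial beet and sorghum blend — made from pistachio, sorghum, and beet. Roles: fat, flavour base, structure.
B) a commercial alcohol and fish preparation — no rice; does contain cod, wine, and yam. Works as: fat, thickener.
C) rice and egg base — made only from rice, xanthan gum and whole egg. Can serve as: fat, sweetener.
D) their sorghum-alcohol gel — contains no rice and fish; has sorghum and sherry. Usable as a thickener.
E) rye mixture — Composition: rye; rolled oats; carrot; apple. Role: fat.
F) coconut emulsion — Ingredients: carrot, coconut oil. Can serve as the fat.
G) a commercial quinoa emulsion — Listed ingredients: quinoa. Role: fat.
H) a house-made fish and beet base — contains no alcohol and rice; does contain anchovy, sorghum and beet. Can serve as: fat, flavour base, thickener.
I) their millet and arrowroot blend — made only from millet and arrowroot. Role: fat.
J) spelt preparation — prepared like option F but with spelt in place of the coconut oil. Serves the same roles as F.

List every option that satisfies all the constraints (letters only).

A, E, F, G, I, J

A: only pistachio, sorghum and beet; none excluded — valid
B: has cod, so not fish-free; has wine, so not alcohol-free — out
C: has rice, so not rice-free — out
D: not usable as a fat; has sherry, so not alcohol-free — reject
E: rolled oats and rye etc. — none of it excluded — OK
F: all constraints satisfied — OK
G: only quinoa; none excluded — OK
H: has anchovy, so not fish-free — reject
I: no fish, no alcohol — keep
J: no alcohol, no rice — keep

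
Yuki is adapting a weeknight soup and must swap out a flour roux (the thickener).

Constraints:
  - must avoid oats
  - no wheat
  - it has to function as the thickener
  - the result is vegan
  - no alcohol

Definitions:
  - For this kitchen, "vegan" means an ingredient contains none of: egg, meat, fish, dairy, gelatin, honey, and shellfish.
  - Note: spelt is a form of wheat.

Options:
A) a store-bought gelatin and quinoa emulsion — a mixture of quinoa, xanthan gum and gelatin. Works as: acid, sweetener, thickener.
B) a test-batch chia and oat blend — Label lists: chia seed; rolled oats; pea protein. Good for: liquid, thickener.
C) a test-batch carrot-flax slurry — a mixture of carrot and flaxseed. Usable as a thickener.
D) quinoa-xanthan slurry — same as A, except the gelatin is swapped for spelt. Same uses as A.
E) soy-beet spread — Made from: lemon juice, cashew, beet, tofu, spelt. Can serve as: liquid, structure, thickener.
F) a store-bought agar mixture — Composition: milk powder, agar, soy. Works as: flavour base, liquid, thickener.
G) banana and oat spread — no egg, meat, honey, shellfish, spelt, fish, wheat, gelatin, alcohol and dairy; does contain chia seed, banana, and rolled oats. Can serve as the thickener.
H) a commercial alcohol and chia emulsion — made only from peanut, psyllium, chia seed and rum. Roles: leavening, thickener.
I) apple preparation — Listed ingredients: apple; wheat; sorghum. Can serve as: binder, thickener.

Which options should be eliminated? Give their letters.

A, B, D, E, F, G, H, I

A: has gelatin, so not vegan — no
B: has rolled oats, so not oat-free — no
C: nothing on the exclusion list — OK
D: has spelt, so not wheat-free — out
E: has spelt, so not wheat-free — reject
F: has milk powder, so not vegan — no
G: has rolled oats, so not oat-free — out
H: has rum, so not alcohol-free — no
I: has wheat, so not wheat-free — no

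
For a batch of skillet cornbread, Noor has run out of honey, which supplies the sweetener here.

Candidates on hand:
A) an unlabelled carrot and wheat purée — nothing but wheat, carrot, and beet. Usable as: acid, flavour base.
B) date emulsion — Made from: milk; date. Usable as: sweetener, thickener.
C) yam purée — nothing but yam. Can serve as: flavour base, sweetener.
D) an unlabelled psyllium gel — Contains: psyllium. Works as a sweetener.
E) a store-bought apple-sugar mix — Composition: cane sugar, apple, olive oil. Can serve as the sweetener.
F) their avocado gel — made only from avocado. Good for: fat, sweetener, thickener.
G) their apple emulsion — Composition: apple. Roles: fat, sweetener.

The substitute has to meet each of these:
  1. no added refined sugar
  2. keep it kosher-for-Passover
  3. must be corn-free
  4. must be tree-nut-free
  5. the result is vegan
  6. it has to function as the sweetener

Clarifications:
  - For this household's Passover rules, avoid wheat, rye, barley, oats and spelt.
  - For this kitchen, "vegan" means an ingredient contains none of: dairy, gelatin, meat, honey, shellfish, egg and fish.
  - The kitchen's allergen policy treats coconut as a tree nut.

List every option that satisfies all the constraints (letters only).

C, D, F, G

A: not usable as a sweetener; has wheat, so not kosher-for-Passover — out
B: has milk, so not vegan — out
C: no refined sugar, tree-nut-free — OK
D: only psyllium; none excluded — OK
E: has cane sugar, so not no-added-sugar — no
F: works as a sweetener, no corn, tree-nut-free — valid
G: only apple; none excluded — valid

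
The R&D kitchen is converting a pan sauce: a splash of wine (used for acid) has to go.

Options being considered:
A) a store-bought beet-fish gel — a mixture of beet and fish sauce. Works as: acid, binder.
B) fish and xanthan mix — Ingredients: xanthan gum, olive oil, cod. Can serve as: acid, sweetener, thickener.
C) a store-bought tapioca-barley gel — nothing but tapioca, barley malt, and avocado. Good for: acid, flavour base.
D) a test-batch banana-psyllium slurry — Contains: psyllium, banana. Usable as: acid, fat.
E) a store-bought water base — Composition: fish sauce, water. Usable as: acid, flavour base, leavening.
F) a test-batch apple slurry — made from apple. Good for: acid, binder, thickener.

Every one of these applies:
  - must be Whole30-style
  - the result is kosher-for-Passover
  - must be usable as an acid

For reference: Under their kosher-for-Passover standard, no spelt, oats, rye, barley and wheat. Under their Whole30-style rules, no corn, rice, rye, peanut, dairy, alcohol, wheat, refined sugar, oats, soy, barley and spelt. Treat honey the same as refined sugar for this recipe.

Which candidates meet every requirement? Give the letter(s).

A: works as an acid, kosher-for-Passover, Whole30-style — keep
B: only cod, xanthan gum and olive oil; none excluded — OK
C: has barley malt, so not kosher-for-Passover; has barley malt, so not Whole30-style — no
D: Whole30-style, kosher-for-Passover — valid
E: only fish sauce and water; none excluded — OK
F: Whole30-style, kosher-for-Passover — keep

A, B, D, E, F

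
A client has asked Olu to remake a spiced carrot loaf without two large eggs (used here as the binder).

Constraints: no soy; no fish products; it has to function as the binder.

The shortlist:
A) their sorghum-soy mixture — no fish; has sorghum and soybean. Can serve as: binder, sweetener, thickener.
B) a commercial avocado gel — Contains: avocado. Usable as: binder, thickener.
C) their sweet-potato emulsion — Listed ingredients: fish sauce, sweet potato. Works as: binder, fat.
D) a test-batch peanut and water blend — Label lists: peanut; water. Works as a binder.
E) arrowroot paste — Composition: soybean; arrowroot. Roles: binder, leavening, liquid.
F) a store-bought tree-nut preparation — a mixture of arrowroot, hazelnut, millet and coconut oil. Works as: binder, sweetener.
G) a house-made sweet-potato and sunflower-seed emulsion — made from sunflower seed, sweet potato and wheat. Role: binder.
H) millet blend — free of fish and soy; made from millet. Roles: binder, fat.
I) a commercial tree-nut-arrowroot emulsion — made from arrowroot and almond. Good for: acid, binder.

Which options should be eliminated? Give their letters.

A: has soybean, so not soy-free — out
B: every rule checks out — OK
C: has fish sauce, so not fish-free — out
D: works as a binder, no soy, no fish — OK
E: has soybean, so not soy-free — out
F: every rule checks out — OK
G: nothing on the exclusion list — valid
H: no soy, no fish — keep
I: works as a binder, no soy, no fish — keep

A, C, E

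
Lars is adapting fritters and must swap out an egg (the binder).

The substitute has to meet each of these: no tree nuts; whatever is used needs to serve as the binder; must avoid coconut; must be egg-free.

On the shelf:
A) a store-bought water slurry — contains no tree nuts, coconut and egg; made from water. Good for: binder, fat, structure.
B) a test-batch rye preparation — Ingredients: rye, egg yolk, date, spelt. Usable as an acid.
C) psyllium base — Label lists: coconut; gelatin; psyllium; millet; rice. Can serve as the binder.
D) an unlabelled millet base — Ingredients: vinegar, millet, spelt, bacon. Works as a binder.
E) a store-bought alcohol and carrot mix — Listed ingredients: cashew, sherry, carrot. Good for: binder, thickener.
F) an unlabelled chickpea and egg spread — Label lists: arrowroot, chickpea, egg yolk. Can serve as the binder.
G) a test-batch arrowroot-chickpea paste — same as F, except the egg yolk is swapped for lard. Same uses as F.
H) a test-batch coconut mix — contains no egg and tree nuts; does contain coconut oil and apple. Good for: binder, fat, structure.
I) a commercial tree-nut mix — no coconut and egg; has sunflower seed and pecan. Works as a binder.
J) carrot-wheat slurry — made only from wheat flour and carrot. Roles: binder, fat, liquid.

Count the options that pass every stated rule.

A: works as a binder, no tree nuts, no coconut — OK
B: not usable as a binder; has egg yolk, so not egg-free — no
C: has coconut, so not coconut-free — out
D: nothing on the exclusion list — OK
E: has cashew, so not tree-nut-free — no
F: has egg yolk, so not egg-free — reject
G: only lard, chickpea and arrowroot; none excluded — OK
H: has coconut oil, so not coconut-free — reject
I: has pecan, so not tree-nut-free — reject
J: only wheat flour and carrot; none excluded — keep

4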